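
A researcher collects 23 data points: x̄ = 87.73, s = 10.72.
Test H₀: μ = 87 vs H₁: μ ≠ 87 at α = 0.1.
One-sample t-test:
H₀: μ = 87
H₁: μ ≠ 87
df = n - 1 = 22
t = (x̄ - μ₀) / (s/√n) = (87.73 - 87) / (10.72/√23) = 0.327
p-value = 0.7471

Since p-value > α = 0.1, we fail to reject H₀.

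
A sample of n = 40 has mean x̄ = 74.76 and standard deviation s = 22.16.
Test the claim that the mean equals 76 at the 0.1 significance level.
One-sample t-test:
H₀: μ = 76
H₁: μ ≠ 76
df = n - 1 = 39
t = (x̄ - μ₀) / (s/√n) = (74.76 - 76) / (22.16/√40) = -0.354
p-value = 0.7253

Since p-value > α = 0.1, we fail to reject H₀.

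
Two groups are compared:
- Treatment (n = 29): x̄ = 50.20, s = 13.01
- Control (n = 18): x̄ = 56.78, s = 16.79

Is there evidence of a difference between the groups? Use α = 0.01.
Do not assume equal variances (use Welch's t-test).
Welch's two-sample t-test:
H₀: μ₁ = μ₂
H₁: μ₁ ≠ μ₂
s₁²/n₁ = 13.01²/29 = 5.8366,  s₂²/n₂ = 16.79²/18 = 15.6613
SE = √(s₁²/n₁ + s₂²/n₂) = √(5.8366 + 15.6613) = 4.6366
df (Welch-Satterthwaite) = (s₁²/n₁ + s₂²/n₂)² / [(s₁²/n₁)²/(n₁-1) + (s₂²/n₂)²/(n₂-1)] ≈ 29.54
t = (x̄₁ - x̄₂) / SE = (50.20 - 56.78) / 4.6366 = -6.58 / 4.6366 = -1.419
p-value = 0.1663

Since p-value > α = 0.01, we fail to reject H₀.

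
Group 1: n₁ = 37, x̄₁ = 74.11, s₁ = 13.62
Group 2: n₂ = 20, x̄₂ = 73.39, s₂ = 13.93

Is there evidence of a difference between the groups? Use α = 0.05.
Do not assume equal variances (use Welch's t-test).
Welch's two-sample t-test:
H₀: μ₁ = μ₂
H₁: μ₁ ≠ μ₂
s₁²/n₁ = 13.62²/37 = 5.0136,  s₂²/n₂ = 13.93²/20 = 9.7022
SE = √(s₁²/n₁ + s₂²/n₂) = √(5.0136 + 9.7022) = 3.8361
df (Welch-Satterthwaite) = (s₁²/n₁ + s₂²/n₂)² / [(s₁²/n₁)²/(n₁-1) + (s₂²/n₂)²/(n₂-1)] ≈ 38.31
t = (x̄₁ - x̄₂) / SE = (74.11 - 73.39) / 3.8361 = 0.72 / 3.8361 = 0.188
p-value = 0.8521

Since p-value > α = 0.05, we fail to reject H₀.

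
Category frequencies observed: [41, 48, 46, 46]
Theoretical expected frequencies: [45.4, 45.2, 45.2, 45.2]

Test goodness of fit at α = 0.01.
Chi-square goodness of fit test:
H₀: observed counts match expected distribution
H₁: observed counts differ from expected distribution
df = k - 1 = 3
χ² = Σ(O - E)²/E
   = (41 - 45.4)²/45.4 + (48 - 45.2)²/45.2 + (46 - 45.2)²/45.2 + (46 - 45.2)²/45.2
   = 0.426 + 0.173 + 0.014 + 0.014
   = 0.63
p-value = 0.8899

Since p-value > α = 0.01, we fail to reject H₀.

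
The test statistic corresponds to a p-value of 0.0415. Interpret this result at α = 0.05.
Since p = 0.0415 < α = 0.05, reject H₀.
There is sufficient evidence to reject the null hypothesis; the result is statistically significant at the 0.05 level.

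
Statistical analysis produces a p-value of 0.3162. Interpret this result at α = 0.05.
Since p = 0.3162 > α = 0.05, fail to reject H₀.
There is insufficient evidence to reject the null hypothesis; the result is not statistically significant at the 0.05 level.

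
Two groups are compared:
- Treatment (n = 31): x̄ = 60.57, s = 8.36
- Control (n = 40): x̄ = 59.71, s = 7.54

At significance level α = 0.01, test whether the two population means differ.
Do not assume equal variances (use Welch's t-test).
Welch's two-sample t-test:
H₀: μ₁ = μ₂
H₁: μ₁ ≠ μ₂
s₁²/n₁ = 8.36²/31 = 2.2545,  s₂²/n₂ = 7.54²/40 = 1.4213
SE = √(s₁²/n₁ + s₂²/n₂) = √(2.2545 + 1.4213) = 1.9172
df (Welch-Satterthwaite) = (s₁²/n₁ + s₂²/n₂)² / [(s₁²/n₁)²/(n₁-1) + (s₂²/n₂)²/(n₂-1)] ≈ 61.08
t = (x̄₁ - x̄₂) / SE = (60.57 - 59.71) / 1.9172 = 0.86 / 1.9172 = 0.449
p-value = 0.6553

Since p-value > α = 0.01, we fail to reject H₀.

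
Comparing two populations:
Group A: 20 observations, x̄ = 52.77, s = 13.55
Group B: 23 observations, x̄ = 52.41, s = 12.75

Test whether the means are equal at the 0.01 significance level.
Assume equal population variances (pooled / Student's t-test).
Student's two-sample t-test (equal variances):
H₀: μ₁ = μ₂
H₁: μ₁ ≠ μ₂
df = n₁ + n₂ - 2 = 41
Pooled variance s_p² = [(n₁-1)s₁² + (n₂-1)s₂²] / (n₁ + n₂ - 2) = [(19)(13.55²) + (22)(12.75²)] / 41 = 172.3127
SE = √(s_p²(1/n₁ + 1/n₂)) = √(172.3127 × (1/20 + 1/23)) = 4.0134
t = (x̄₁ - x̄₂) / SE = (52.77 - 52.41) / 4.0134 = 0.36 / 4.0134 = 0.090
p-value = 0.9290

Since p-value > α = 0.01, we fail to reject H₀.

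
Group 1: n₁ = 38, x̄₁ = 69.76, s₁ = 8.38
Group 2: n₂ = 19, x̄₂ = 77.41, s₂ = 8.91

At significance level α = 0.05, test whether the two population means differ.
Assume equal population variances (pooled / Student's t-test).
Student's two-sample t-test (equal variances):
H₀: μ₁ = μ₂
H₁: μ₁ ≠ μ₂
df = n₁ + n₂ - 2 = 55
Pooled variance s_p² = [(n₁-1)s₁² + (n₂-1)s₂²] / (n₁ + n₂ - 2) = [(37)(8.38²) + (18)(8.91²)] / 55 = 73.2234
SE = √(s_p²(1/n₁ + 1/n₂)) = √(73.2234 × (1/38 + 1/19)) = 2.4043
t = (x̄₁ - x̄₂) / SE = (69.76 - 77.41) / 2.4043 = -7.65 / 2.4043 = -3.182
p-value = 0.0024

Since p-value < α = 0.05, we reject H₀.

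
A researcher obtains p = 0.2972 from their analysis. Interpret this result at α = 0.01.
Since p = 0.2972 > α = 0.01, fail to reject H₀.
There is insufficient evidence to reject the null hypothesis; the result is not statistically significant at the 0.01 level.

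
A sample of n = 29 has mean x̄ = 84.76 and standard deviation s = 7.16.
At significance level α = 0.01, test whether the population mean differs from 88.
One-sample t-test:
H₀: μ = 88
H₁: μ ≠ 88
df = n - 1 = 28
t = (x̄ - μ₀) / (s/√n) = (84.76 - 88) / (7.16/√29) = -2.437
p-value = 0.0214

Since p-value > α = 0.01, we fail to reject H₀.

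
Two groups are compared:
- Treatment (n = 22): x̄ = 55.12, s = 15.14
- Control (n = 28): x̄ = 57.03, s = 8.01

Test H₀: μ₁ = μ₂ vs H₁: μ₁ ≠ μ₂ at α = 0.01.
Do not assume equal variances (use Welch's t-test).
Welch's two-sample t-test:
H₀: μ₁ = μ₂
H₁: μ₁ ≠ μ₂
s₁²/n₁ = 15.14²/22 = 10.4191,  s₂²/n₂ = 8.01²/28 = 2.2914
SE = √(s₁²/n₁ + s₂²/n₂) = √(10.4191 + 2.2914) = 3.5652
df (Welch-Satterthwaite) = (s₁²/n₁ + s₂²/n₂)² / [(s₁²/n₁)²/(n₁-1) + (s₂²/n₂)²/(n₂-1)] ≈ 30.12
t = (x̄₁ - x̄₂) / SE = (55.12 - 57.03) / 3.5652 = -1.91 / 3.5652 = -0.536
p-value = 0.5961

Since p-value > α = 0.01, we fail to reject H₀.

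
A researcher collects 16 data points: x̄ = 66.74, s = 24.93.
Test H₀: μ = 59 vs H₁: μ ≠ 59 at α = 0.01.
One-sample t-test:
H₀: μ = 59
H₁: μ ≠ 59
df = n - 1 = 15
t = (x̄ - μ₀) / (s/√n) = (66.74 - 59) / (24.93/√16) = 1.242
p-value = 0.2333

Since p-value > α = 0.01, we fail to reject H₀.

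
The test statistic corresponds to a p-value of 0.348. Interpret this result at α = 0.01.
Since p = 0.348 > α = 0.01, fail to reject H₀.
There is insufficient evidence to reject the null hypothesis; the result is not statistically significant at the 0.01 level.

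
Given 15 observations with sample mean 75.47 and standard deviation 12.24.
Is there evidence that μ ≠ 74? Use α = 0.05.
One-sample t-test:
H₀: μ = 74
H₁: μ ≠ 74
df = n - 1 = 14
t = (x̄ - μ₀) / (s/√n) = (75.47 - 74) / (12.24/√15) = 0.465
p-value = 0.6490

Since p-value > α = 0.05, we fail to reject H₀.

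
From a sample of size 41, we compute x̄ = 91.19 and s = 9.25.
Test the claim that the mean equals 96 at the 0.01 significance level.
One-sample t-test:
H₀: μ = 96
H₁: μ ≠ 96
df = n - 1 = 40
t = (x̄ - μ₀) / (s/√n) = (91.19 - 96) / (9.25/√41) = -3.330
p-value = 0.0019

Since p-value < α = 0.01, we reject H₀.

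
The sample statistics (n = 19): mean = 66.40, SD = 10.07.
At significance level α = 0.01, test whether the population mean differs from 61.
One-sample t-test:
H₀: μ = 61
H₁: μ ≠ 61
df = n - 1 = 18
t = (x̄ - μ₀) / (s/√n) = (66.40 - 61) / (10.07/√19) = 2.337
p-value = 0.0312

Since p-value > α = 0.01, we fail to reject H₀.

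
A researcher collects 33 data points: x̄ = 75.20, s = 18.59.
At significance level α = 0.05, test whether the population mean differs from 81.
One-sample t-test:
H₀: μ = 81
H₁: μ ≠ 81
df = n - 1 = 32
t = (x̄ - μ₀) / (s/√n) = (75.20 - 81) / (18.59/√33) = -1.792
p-value = 0.0825

Since p-value > α = 0.05, we fail to reject H₀.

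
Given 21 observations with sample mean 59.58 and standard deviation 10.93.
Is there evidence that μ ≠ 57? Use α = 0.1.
One-sample t-test:
H₀: μ = 57
H₁: μ ≠ 57
df = n - 1 = 20
t = (x̄ - μ₀) / (s/√n) = (59.58 - 57) / (10.93/√21) = 1.082
p-value = 0.2923

Since p-value > α = 0.1, we fail to reject H₀.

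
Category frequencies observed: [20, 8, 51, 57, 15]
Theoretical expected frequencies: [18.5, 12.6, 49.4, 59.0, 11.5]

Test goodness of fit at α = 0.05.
Chi-square goodness of fit test:
H₀: observed counts match expected distribution
H₁: observed counts differ from expected distribution
df = k - 1 = 4
χ² = Σ(O - E)²/E
   = (20 - 18.5)²/18.5 + (8 - 12.6)²/12.6 + (51 - 49.4)²/49.4 + (57 - 59.0)²/59.0 + (15 - 11.5)²/11.5
   = 0.122 + 1.679 + 0.052 + 0.068 + 1.065
   = 2.99
p-value = 0.5602

Since p-value > α = 0.05, we fail to reject H₀.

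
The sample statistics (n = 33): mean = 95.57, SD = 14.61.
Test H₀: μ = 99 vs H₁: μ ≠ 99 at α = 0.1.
One-sample t-test:
H₀: μ = 99
H₁: μ ≠ 99
df = n - 1 = 32
t = (x̄ - μ₀) / (s/√n) = (95.57 - 99) / (14.61/√33) = -1.349
p-value = 0.1869

Since p-value > α = 0.1, we fail to reject H₀.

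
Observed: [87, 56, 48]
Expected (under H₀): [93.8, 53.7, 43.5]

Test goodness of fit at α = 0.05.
Chi-square goodness of fit test:
H₀: observed counts match expected distribution
H₁: observed counts differ from expected distribution
df = k - 1 = 2
χ² = Σ(O - E)²/E
   = (87 - 93.8)²/93.8 + (56 - 53.7)²/53.7 + (48 - 43.5)²/43.5
   = 0.493 + 0.099 + 0.466
   = 1.06
p-value = 0.5895

Since p-value > α = 0.05, we fail to reject H₀.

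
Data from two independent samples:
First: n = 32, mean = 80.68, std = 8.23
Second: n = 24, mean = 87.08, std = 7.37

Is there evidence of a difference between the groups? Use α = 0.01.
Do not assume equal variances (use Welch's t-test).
Welch's two-sample t-test:
H₀: μ₁ = μ₂
H₁: μ₁ ≠ μ₂
s₁²/n₁ = 8.23²/32 = 2.1167,  s₂²/n₂ = 7.37²/24 = 2.2632
SE = √(s₁²/n₁ + s₂²/n₂) = √(2.1167 + 2.2632) = 2.0928
df (Welch-Satterthwaite) = (s₁²/n₁ + s₂²/n₂)² / [(s₁²/n₁)²/(n₁-1) + (s₂²/n₂)²/(n₂-1)] ≈ 52.24
t = (x̄₁ - x̄₂) / SE = (80.68 - 87.08) / 2.0928 = -6.40 / 2.0928 = -3.058
p-value = 0.0035

Since p-value < α = 0.01, we reject H₀.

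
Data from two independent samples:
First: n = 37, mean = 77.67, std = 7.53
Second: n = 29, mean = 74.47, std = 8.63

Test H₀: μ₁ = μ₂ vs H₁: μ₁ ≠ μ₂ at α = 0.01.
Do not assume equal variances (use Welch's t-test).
Welch's two-sample t-test:
H₀: μ₁ = μ₂
H₁: μ₁ ≠ μ₂
s₁²/n₁ = 7.53²/37 = 1.5325,  s₂²/n₂ = 8.63²/29 = 2.5682
SE = √(s₁²/n₁ + s₂²/n₂) = √(1.5325 + 2.5682) = 2.0250
df (Welch-Satterthwaite) = (s₁²/n₁ + s₂²/n₂)² / [(s₁²/n₁)²/(n₁-1) + (s₂²/n₂)²/(n₂-1)] ≈ 55.90
t = (x̄₁ - x̄₂) / SE = (77.67 - 74.47) / 2.0250 = 3.20 / 2.0250 = 1.580
p-value = 0.1197

Since p-value > α = 0.01, we fail to reject H₀.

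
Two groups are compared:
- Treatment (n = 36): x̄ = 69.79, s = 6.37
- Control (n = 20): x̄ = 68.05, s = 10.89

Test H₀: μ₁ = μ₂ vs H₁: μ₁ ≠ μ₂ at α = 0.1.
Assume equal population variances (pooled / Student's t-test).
Student's two-sample t-test (equal variances):
H₀: μ₁ = μ₂
H₁: μ₁ ≠ μ₂
df = n₁ + n₂ - 2 = 54
Pooled variance s_p² = [(n₁-1)s₁² + (n₂-1)s₂²] / (n₁ + n₂ - 2) = [(35)(6.37²) + (19)(10.89²)] / 54 = 68.0267
SE = √(s_p²(1/n₁ + 1/n₂)) = √(68.0267 × (1/36 + 1/20)) = 2.3002
t = (x̄₁ - x̄₂) / SE = (69.79 - 68.05) / 2.3002 = 1.74 / 2.3002 = 0.756
p-value = 0.4527

Since p-value > α = 0.1, we fail to reject H₀.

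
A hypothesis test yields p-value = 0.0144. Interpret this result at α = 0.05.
Since p = 0.0144 < α = 0.05, reject H₀.
There is sufficient evidence to reject the null hypothesis; the result is statistically significant at the 0.05 level.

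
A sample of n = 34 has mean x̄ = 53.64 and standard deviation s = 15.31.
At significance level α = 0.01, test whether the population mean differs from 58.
One-sample t-test:
H₀: μ = 58
H₁: μ ≠ 58
df = n - 1 = 33
t = (x̄ - μ₀) / (s/√n) = (53.64 - 58) / (15.31/√34) = -1.661
p-value = 0.1063

Since p-value > α = 0.01, we fail to reject H₀.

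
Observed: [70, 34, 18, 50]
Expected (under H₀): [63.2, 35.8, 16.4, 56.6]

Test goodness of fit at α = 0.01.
Chi-square goodness of fit test:
H₀: observed counts match expected distribution
H₁: observed counts differ from expected distribution
df = k - 1 = 3
χ² = Σ(O - E)²/E
   = (70 - 63.2)²/63.2 + (34 - 35.8)²/35.8 + (18 - 16.4)²/16.4 + (50 - 56.6)²/56.6
   = 0.732 + 0.091 + 0.156 + 0.770
   = 1.75
p-value = 0.6263

Since p-value > α = 0.01, we fail to reject H₀.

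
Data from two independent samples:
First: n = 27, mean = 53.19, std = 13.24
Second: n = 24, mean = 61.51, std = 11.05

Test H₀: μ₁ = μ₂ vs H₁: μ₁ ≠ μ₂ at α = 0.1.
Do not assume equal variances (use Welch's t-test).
Welch's two-sample t-test:
H₀: μ₁ = μ₂
H₁: μ₁ ≠ μ₂
s₁²/n₁ = 13.24²/27 = 6.4925,  s₂²/n₂ = 11.05²/24 = 5.0876
SE = √(s₁²/n₁ + s₂²/n₂) = √(6.4925 + 5.0876) = 3.4030
df (Welch-Satterthwaite) = (s₁²/n₁ + s₂²/n₂)² / [(s₁²/n₁)²/(n₁-1) + (s₂²/n₂)²/(n₂-1)] ≈ 48.82
t = (x̄₁ - x̄₂) / SE = (53.19 - 61.51) / 3.4030 = -8.32 / 3.4030 = -2.445
p-value = 0.0181

Since p-value < α = 0.1, we reject H₀.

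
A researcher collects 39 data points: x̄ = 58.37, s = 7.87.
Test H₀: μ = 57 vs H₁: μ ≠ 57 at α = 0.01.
One-sample t-test:
H₀: μ = 57
H₁: μ ≠ 57
df = n - 1 = 38
t = (x̄ - μ₀) / (s/√n) = (58.37 - 57) / (7.87/√39) = 1.087
p-value = 0.2838

Since p-value > α = 0.01, we fail to reject H₀.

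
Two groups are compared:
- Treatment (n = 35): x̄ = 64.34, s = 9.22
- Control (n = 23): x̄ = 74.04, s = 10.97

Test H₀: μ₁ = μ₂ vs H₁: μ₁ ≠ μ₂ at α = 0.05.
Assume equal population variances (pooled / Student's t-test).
Student's two-sample t-test (equal variances):
H₀: μ₁ = μ₂
H₁: μ₁ ≠ μ₂
df = n₁ + n₂ - 2 = 56
Pooled variance s_p² = [(n₁-1)s₁² + (n₂-1)s₂²] / (n₁ + n₂ - 2) = [(34)(9.22²) + (22)(10.97²)] / 56 = 98.8890
SE = √(s_p²(1/n₁ + 1/n₂)) = √(98.8890 × (1/35 + 1/23)) = 2.6693
t = (x̄₁ - x̄₂) / SE = (64.34 - 74.04) / 2.6693 = -9.70 / 2.6693 = -3.634
p-value = 0.0006

Since p-value < α = 0.05, we reject H₀.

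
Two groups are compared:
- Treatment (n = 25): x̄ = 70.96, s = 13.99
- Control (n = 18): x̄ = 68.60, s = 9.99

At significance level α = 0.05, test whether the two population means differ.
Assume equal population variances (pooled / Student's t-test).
Student's two-sample t-test (equal variances):
H₀: μ₁ = μ₂
H₁: μ₁ ≠ μ₂
df = n₁ + n₂ - 2 = 41
Pooled variance s_p² = [(n₁-1)s₁² + (n₂-1)s₂²] / (n₁ + n₂ - 2) = [(24)(13.99²) + (17)(9.99²)] / 41 = 155.9484
SE = √(s_p²(1/n₁ + 1/n₂)) = √(155.9484 × (1/25 + 1/18)) = 3.8603
t = (x̄₁ - x̄₂) / SE = (70.96 - 68.60) / 3.8603 = 2.36 / 3.8603 = 0.611
p-value = 0.5443

Since p-value > α = 0.05, we fail to reject H₀.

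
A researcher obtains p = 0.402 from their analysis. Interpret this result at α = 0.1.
Since p = 0.402 > α = 0.1, fail to reject H₀.
There is insufficient evidence to reject the null hypothesis; the result is not statistically significant at the 0.1 level.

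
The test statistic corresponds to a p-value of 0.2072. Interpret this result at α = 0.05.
Since p = 0.2072 > α = 0.05, fail to reject H₀.
There is insufficient evidence to reject the null hypothesis; the result is not statistically significant at the 0.05 level.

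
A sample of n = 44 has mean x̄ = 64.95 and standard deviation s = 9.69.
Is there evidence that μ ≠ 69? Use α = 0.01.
One-sample t-test:
H₀: μ = 69
H₁: μ ≠ 69
df = n - 1 = 43
t = (x̄ - μ₀) / (s/√n) = (64.95 - 69) / (9.69/√44) = -2.772
p-value = 0.0082

Since p-value < α = 0.01, we reject H₀.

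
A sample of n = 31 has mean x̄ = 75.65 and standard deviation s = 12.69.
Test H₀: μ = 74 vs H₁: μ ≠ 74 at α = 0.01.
One-sample t-test:
H₀: μ = 74
H₁: μ ≠ 74
df = n - 1 = 30
t = (x̄ - μ₀) / (s/√n) = (75.65 - 74) / (12.69/√31) = 0.724
p-value = 0.4747

Since p-value > α = 0.01, we fail to reject H₀.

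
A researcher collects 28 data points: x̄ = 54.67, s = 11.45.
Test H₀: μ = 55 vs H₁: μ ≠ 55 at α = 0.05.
One-sample t-test:
H₀: μ = 55
H₁: μ ≠ 55
df = n - 1 = 27
t = (x̄ - μ₀) / (s/√n) = (54.67 - 55) / (11.45/√28) = -0.153
p-value = 0.8799

Since p-value > α = 0.05, we fail to reject H₀.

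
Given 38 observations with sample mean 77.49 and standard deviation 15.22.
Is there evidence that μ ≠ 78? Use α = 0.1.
One-sample t-test:
H₀: μ = 78
H₁: μ ≠ 78
df = n - 1 = 37
t = (x̄ - μ₀) / (s/√n) = (77.49 - 78) / (15.22/√38) = -0.207
p-value = 0.8375

Since p-value > α = 0.1, we fail to reject H₀.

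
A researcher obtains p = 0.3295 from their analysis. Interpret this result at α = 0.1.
Since p = 0.3295 > α = 0.1, fail to reject H₀.
There is insufficient evidence to reject the null hypothesis; the result is not statistically significant at the 0.1 level.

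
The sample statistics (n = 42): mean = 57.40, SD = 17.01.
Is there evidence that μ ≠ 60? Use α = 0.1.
One-sample t-test:
H₀: μ = 60
H₁: μ ≠ 60
df = n - 1 = 41
t = (x̄ - μ₀) / (s/√n) = (57.40 - 60) / (17.01/√42) = -0.991
p-value = 0.3277

Since p-value > α = 0.1, we fail to reject H₀.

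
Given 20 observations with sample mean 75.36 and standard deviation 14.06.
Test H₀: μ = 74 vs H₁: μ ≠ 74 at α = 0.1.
One-sample t-test:
H₀: μ = 74
H₁: μ ≠ 74
df = n - 1 = 19
t = (x̄ - μ₀) / (s/√n) = (75.36 - 74) / (14.06/√20) = 0.433
p-value = 0.6702

Since p-value > α = 0.1, we fail to reject H₀.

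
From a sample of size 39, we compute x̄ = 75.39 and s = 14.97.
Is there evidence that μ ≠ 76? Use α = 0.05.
One-sample t-test:
H₀: μ = 76
H₁: μ ≠ 76
df = n - 1 = 38
t = (x̄ - μ₀) / (s/√n) = (75.39 - 76) / (14.97/√39) = -0.254
p-value = 0.8005

Since p-value > α = 0.05, we fail to reject H₀.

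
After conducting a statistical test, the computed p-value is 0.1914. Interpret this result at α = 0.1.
Since p = 0.1914 > α = 0.1, fail to reject H₀.
There is insufficient evidence to reject the null hypothesis; the result is not statistically significant at the 0.1 level.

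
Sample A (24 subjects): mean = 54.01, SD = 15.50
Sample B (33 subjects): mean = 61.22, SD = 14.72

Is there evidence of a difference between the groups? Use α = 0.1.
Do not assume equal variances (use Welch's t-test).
Welch's two-sample t-test:
H₀: μ₁ = μ₂
H₁: μ₁ ≠ μ₂
s₁²/n₁ = 15.50²/24 = 10.0104,  s₂²/n₂ = 14.72²/33 = 6.5660
SE = √(s₁²/n₁ + s₂²/n₂) = √(10.0104 + 6.5660) = 4.0714
df (Welch-Satterthwaite) = (s₁²/n₁ + s₂²/n₂)² / [(s₁²/n₁)²/(n₁-1) + (s₂²/n₂)²/(n₂-1)] ≈ 48.17
t = (x̄₁ - x̄₂) / SE = (54.01 - 61.22) / 4.0714 = -7.21 / 4.0714 = -1.771
p-value = 0.0829

Since p-value < α = 0.1, we reject H₀.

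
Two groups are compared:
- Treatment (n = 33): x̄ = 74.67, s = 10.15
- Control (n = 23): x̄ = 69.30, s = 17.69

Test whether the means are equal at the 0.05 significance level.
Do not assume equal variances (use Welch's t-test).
Welch's two-sample t-test:
H₀: μ₁ = μ₂
H₁: μ₁ ≠ μ₂
s₁²/n₁ = 10.15²/33 = 3.1219,  s₂²/n₂ = 17.69²/23 = 13.6059
SE = √(s₁²/n₁ + s₂²/n₂) = √(3.1219 + 13.6059) = 4.0900
df (Welch-Satterthwaite) = (s₁²/n₁ + s₂²/n₂)² / [(s₁²/n₁)²/(n₁-1) + (s₂²/n₂)²/(n₂-1)] ≈ 32.09
t = (x̄₁ - x̄₂) / SE = (74.67 - 69.30) / 4.0900 = 5.37 / 4.0900 = 1.313
p-value = 0.1985

Since p-value > α = 0.05, we fail to reject H₀.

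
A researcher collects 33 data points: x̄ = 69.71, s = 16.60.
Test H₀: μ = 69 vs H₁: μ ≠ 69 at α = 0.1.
One-sample t-test:
H₀: μ = 69
H₁: μ ≠ 69
df = n - 1 = 32
t = (x̄ - μ₀) / (s/√n) = (69.71 - 69) / (16.60/√33) = 0.246
p-value = 0.8075

Since p-value > α = 0.1, we fail to reject H₀.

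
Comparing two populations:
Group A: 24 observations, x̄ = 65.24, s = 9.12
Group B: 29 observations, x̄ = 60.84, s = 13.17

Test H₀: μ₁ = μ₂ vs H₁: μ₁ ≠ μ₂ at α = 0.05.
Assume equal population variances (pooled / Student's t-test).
Student's two-sample t-test (equal variances):
H₀: μ₁ = μ₂
H₁: μ₁ ≠ μ₂
df = n₁ + n₂ - 2 = 51
Pooled variance s_p² = [(n₁-1)s₁² + (n₂-1)s₂²] / (n₁ + n₂ - 2) = [(23)(9.12²) + (28)(13.17²)] / 51 = 132.7369
SE = √(s_p²(1/n₁ + 1/n₂)) = √(132.7369 × (1/24 + 1/29)) = 3.1793
t = (x̄₁ - x̄₂) / SE = (65.24 - 60.84) / 3.1793 = 4.40 / 3.1793 = 1.384
p-value = 0.1724

Since p-value > α = 0.05, we fail to reject H₀.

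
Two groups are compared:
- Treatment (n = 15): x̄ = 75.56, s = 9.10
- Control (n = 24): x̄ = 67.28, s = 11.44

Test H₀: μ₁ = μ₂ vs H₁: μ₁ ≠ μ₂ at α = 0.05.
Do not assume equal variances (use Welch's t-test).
Welch's two-sample t-test:
H₀: μ₁ = μ₂
H₁: μ₁ ≠ μ₂
s₁²/n₁ = 9.10²/15 = 5.5207,  s₂²/n₂ = 11.44²/24 = 5.4531
SE = √(s₁²/n₁ + s₂²/n₂) = √(5.5207 + 5.4531) = 3.3127
df (Welch-Satterthwaite) = (s₁²/n₁ + s₂²/n₂)² / [(s₁²/n₁)²/(n₁-1) + (s₂²/n₂)²/(n₂-1)] ≈ 34.71
t = (x̄₁ - x̄₂) / SE = (75.56 - 67.28) / 3.3127 = 8.28 / 3.3127 = 2.499
p-value = 0.0173

Since p-value < α = 0.05, we reject H₀.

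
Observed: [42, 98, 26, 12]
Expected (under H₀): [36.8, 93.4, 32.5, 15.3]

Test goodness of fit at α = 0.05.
Chi-square goodness of fit test:
H₀: observed counts match expected distribution
H₁: observed counts differ from expected distribution
df = k - 1 = 3
χ² = Σ(O - E)²/E
   = (42 - 36.8)²/36.8 + (98 - 93.4)²/93.4 + (26 - 32.5)²/32.5 + (12 - 15.3)²/15.3
   = 0.735 + 0.227 + 1.300 + 0.712
   = 2.97
p-value = 0.3958

Since p-value > α = 0.05, we fail to reject H₀.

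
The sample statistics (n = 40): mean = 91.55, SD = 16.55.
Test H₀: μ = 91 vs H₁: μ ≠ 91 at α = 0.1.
One-sample t-test:
H₀: μ = 91
H₁: μ ≠ 91
df = n - 1 = 39
t = (x̄ - μ₀) / (s/√n) = (91.55 - 91) / (16.55/√40) = 0.210
p-value = 0.8346

Since p-value > α = 0.1, we fail to reject H₀.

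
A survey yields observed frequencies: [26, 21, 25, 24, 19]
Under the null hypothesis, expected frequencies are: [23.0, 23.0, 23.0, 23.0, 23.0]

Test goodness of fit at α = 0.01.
Chi-square goodness of fit test:
H₀: observed counts match expected distribution
H₁: observed counts differ from expected distribution
df = k - 1 = 4
χ² = Σ(O - E)²/E
   = (26 - 23.0)²/23.0 + (21 - 23.0)²/23.0 + (25 - 23.0)²/23.0 + (24 - 23.0)²/23.0 + (19 - 23.0)²/23.0
   = 0.391 + 0.174 + 0.174 + 0.043 + 0.696
   = 1.48
p-value = 0.8305

Since p-value > α = 0.01, we fail to reject H₀.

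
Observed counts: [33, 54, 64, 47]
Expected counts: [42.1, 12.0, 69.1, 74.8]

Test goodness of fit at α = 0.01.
Chi-square goodness of fit test:
H₀: observed counts match expected distribution
H₁: observed counts differ from expected distribution
df = k - 1 = 3
χ² = Σ(O - E)²/E
   = (33 - 42.1)²/42.1 + (54 - 12.0)²/12.0 + (64 - 69.1)²/69.1 + (47 - 74.8)²/74.8
   = 1.967 + 147.000 + 0.376 + 10.332
   = 159.68
p-value < 0.0001

Since p-value < α = 0.01, we reject H₀.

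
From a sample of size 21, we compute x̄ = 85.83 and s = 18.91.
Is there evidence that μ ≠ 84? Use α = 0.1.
One-sample t-test:
H₀: μ = 84
H₁: μ ≠ 84
df = n - 1 = 20
t = (x̄ - μ₀) / (s/√n) = (85.83 - 84) / (18.91/√21) = 0.443
p-value = 0.6622

Since p-value > α = 0.1, we fail to reject H₀.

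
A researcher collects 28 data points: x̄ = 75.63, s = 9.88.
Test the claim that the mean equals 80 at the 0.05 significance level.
One-sample t-test:
H₀: μ = 80
H₁: μ ≠ 80
df = n - 1 = 27
t = (x̄ - μ₀) / (s/√n) = (75.63 - 80) / (9.88/√28) = -2.340
p-value = 0.0269

Since p-value < α = 0.05, we reject H₀.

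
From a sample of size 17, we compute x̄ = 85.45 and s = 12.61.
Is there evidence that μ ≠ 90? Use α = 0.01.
One-sample t-test:
H₀: μ = 90
H₁: μ ≠ 90
df = n - 1 = 16
t = (x̄ - μ₀) / (s/√n) = (85.45 - 90) / (12.61/√17) = -1.488
p-value = 0.1563

Since p-value > α = 0.01, we fail to reject H₀.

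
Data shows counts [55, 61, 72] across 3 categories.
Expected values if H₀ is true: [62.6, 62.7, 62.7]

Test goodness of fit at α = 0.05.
Chi-square goodness of fit test:
H₀: observed counts match expected distribution
H₁: observed counts differ from expected distribution
df = k - 1 = 2
χ² = Σ(O - E)²/E
   = (55 - 62.6)²/62.6 + (61 - 62.7)²/62.7 + (72 - 62.7)²/62.7
   = 0.923 + 0.046 + 1.379
   = 2.35
p-value = 0.3091

Since p-value > α = 0.05, we fail to reject H₀.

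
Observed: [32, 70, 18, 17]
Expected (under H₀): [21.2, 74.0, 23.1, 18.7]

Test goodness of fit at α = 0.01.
Chi-square goodness of fit test:
H₀: observed counts match expected distribution
H₁: observed counts differ from expected distribution
df = k - 1 = 3
χ² = Σ(O - E)²/E
   = (32 - 21.2)²/21.2 + (70 - 74.0)²/74.0 + (18 - 23.1)²/23.1 + (17 - 18.7)²/18.7
   = 5.502 + 0.216 + 1.126 + 0.155
   = 7.00
p-value = 0.0719

Since p-value > α = 0.01, we fail to reject H₀.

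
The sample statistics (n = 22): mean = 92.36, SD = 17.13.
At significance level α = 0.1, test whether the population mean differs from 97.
One-sample t-test:
H₀: μ = 97
H₁: μ ≠ 97
df = n - 1 = 21
t = (x̄ - μ₀) / (s/√n) = (92.36 - 97) / (17.13/√22) = -1.270
p-value = 0.2178

Since p-value > α = 0.1, we fail to reject H₀.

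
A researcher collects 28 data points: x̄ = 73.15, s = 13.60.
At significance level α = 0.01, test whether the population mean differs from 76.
One-sample t-test:
H₀: μ = 76
H₁: μ ≠ 76
df = n - 1 = 27
t = (x̄ - μ₀) / (s/√n) = (73.15 - 76) / (13.60/√28) = -1.109
p-value = 0.2773

Since p-value > α = 0.01, we fail to reject H₀.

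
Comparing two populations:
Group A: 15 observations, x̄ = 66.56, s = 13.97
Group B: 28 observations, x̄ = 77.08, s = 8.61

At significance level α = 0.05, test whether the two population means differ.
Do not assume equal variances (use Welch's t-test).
Welch's two-sample t-test:
H₀: μ₁ = μ₂
H₁: μ₁ ≠ μ₂
s₁²/n₁ = 13.97²/15 = 13.0107,  s₂²/n₂ = 8.61²/28 = 2.6476
SE = √(s₁²/n₁ + s₂²/n₂) = √(13.0107 + 2.6476) = 3.9571
df (Welch-Satterthwaite) = (s₁²/n₁ + s₂²/n₂)² / [(s₁²/n₁)²/(n₁-1) + (s₂²/n₂)²/(n₂-1)] ≈ 19.85
t = (x̄₁ - x̄₂) / SE = (66.56 - 77.08) / 3.9571 = -10.52 / 3.9571 = -2.659
p-value = 0.0151

Since p-value < α = 0.05, we reject H₀.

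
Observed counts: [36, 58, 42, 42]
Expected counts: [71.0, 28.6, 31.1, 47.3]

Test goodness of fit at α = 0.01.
Chi-square goodness of fit test:
H₀: observed counts match expected distribution
H₁: observed counts differ from expected distribution
df = k - 1 = 3
χ² = Σ(O - E)²/E
   = (36 - 71.0)²/71.0 + (58 - 28.6)²/28.6 + (42 - 31.1)²/31.1 + (42 - 47.3)²/47.3
   = 17.254 + 30.222 + 3.820 + 0.594
   = 51.89
p-value < 0.0001

Since p-value < α = 0.01, we reject H₀.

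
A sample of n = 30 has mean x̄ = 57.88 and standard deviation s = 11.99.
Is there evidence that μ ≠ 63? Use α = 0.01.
One-sample t-test:
H₀: μ = 63
H₁: μ ≠ 63
df = n - 1 = 29
t = (x̄ - μ₀) / (s/√n) = (57.88 - 63) / (11.99/√30) = -2.339
p-value = 0.0264

Since p-value > α = 0.01, we fail to reject H₀.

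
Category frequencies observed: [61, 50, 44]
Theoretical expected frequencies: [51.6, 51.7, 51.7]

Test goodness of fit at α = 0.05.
Chi-square goodness of fit test:
H₀: observed counts match expected distribution
H₁: observed counts differ from expected distribution
df = k - 1 = 2
χ² = Σ(O - E)²/E
   = (61 - 51.6)²/51.6 + (50 - 51.7)²/51.7 + (44 - 51.7)²/51.7
   = 1.712 + 0.056 + 1.147
   = 2.92
p-value = 0.2328

Since p-value > α = 0.05, we fail to reject H₀.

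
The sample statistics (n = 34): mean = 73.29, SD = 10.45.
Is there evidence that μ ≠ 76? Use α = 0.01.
One-sample t-test:
H₀: μ = 76
H₁: μ ≠ 76
df = n - 1 = 33
t = (x̄ - μ₀) / (s/√n) = (73.29 - 76) / (10.45/√34) = -1.512
p-value = 0.1400

Since p-value > α = 0.01, we fail to reject H₀.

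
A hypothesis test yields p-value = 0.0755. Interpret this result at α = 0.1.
Since p = 0.0755 < α = 0.1, reject H₀.
There is sufficient evidence to reject the null hypothesis; the result is statistically significant at the 0.1 level.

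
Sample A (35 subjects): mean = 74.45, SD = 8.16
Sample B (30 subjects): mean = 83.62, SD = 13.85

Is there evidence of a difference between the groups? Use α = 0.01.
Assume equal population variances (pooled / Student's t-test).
Student's two-sample t-test (equal variances):
H₀: μ₁ = μ₂
H₁: μ₁ ≠ μ₂
df = n₁ + n₂ - 2 = 63
Pooled variance s_p² = [(n₁-1)s₁² + (n₂-1)s₂²] / (n₁ + n₂ - 2) = [(34)(8.16²) + (29)(13.85²)] / 63 = 124.2343
SE = √(s_p²(1/n₁ + 1/n₂)) = √(124.2343 × (1/35 + 1/30)) = 2.7732
t = (x̄₁ - x̄₂) / SE = (74.45 - 83.62) / 2.7732 = -9.17 / 2.7732 = -3.307
p-value = 0.0016

Since p-value < α = 0.01, we reject H₀.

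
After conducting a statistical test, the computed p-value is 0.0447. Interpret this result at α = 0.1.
Since p = 0.0447 < α = 0.1, reject H₀.
There is sufficient evidence to reject the null hypothesis; the result is statistically significant at the 0.1 level.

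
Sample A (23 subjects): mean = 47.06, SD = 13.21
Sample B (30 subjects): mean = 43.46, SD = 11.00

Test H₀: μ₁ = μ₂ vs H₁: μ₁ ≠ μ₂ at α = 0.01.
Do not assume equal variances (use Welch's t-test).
Welch's two-sample t-test:
H₀: μ₁ = μ₂
H₁: μ₁ ≠ μ₂
s₁²/n₁ = 13.21²/23 = 7.5871,  s₂²/n₂ = 11.00²/30 = 4.0333
SE = √(s₁²/n₁ + s₂²/n₂) = √(7.5871 + 4.0333) = 3.4089
df (Welch-Satterthwaite) = (s₁²/n₁ + s₂²/n₂)² / [(s₁²/n₁)²/(n₁-1) + (s₂²/n₂)²/(n₂-1)] ≈ 42.50
t = (x̄₁ - x̄₂) / SE = (47.06 - 43.46) / 3.4089 = 3.60 / 3.4089 = 1.056
p-value = 0.2969

Since p-value > α = 0.01, we fail to reject H₀.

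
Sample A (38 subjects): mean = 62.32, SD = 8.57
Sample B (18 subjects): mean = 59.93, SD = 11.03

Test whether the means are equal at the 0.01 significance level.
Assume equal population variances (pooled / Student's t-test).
Student's two-sample t-test (equal variances):
H₀: μ₁ = μ₂
H₁: μ₁ ≠ μ₂
df = n₁ + n₂ - 2 = 54
Pooled variance s_p² = [(n₁-1)s₁² + (n₂-1)s₂²] / (n₁ + n₂ - 2) = [(37)(8.57²) + (17)(11.03²)] / 54 = 88.6240
SE = √(s_p²(1/n₁ + 1/n₂)) = √(88.6240 × (1/38 + 1/18)) = 2.6937
t = (x̄₁ - x̄₂) / SE = (62.32 - 59.93) / 2.6937 = 2.39 / 2.6937 = 0.887
p-value = 0.3789

Since p-value > α = 0.01, we fail to reject H₀.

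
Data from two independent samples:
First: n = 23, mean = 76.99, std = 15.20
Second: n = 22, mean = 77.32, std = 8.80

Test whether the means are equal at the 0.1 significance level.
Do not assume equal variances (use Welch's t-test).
Welch's two-sample t-test:
H₀: μ₁ = μ₂
H₁: μ₁ ≠ μ₂
s₁²/n₁ = 15.20²/23 = 10.0452,  s₂²/n₂ = 8.80²/22 = 3.5200
SE = √(s₁²/n₁ + s₂²/n₂) = √(10.0452 + 3.5200) = 3.6831
df (Welch-Satterthwaite) = (s₁²/n₁ + s₂²/n₂)² / [(s₁²/n₁)²/(n₁-1) + (s₂²/n₂)²/(n₂-1)] ≈ 35.55
t = (x̄₁ - x̄₂) / SE = (76.99 - 77.32) / 3.6831 = -0.33 / 3.6831 = -0.090
p-value = 0.9291

Since p-value > α = 0.1, we fail to reject H₀.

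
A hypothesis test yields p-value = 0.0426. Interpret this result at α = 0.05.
Since p = 0.0426 < α = 0.05, reject H₀.
There is sufficient evidence to reject the null hypothesis; the result is statistically significant at the 0.05 level.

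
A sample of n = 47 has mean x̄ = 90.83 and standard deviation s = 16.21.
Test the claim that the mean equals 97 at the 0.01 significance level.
One-sample t-test:
H₀: μ = 97
H₁: μ ≠ 97
df = n - 1 = 46
t = (x̄ - μ₀) / (s/√n) = (90.83 - 97) / (16.21/√47) = -2.609
p-value = 0.0122

Since p-value > α = 0.01, we fail to reject H₀.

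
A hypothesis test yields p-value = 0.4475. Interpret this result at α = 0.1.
Since p = 0.4475 > α = 0.1, fail to reject H₀.
There is insufficient evidence to reject the null hypothesis; the result is not statistically significant at the 0.1 level.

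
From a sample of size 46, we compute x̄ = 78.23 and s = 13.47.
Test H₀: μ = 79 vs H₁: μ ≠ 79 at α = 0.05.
One-sample t-test:
H₀: μ = 79
H₁: μ ≠ 79
df = n - 1 = 45
t = (x̄ - μ₀) / (s/√n) = (78.23 - 79) / (13.47/√46) = -0.388
p-value = 0.7001

Since p-value > α = 0.05, we fail to reject H₀.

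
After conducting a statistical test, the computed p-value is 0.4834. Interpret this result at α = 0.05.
Since p = 0.4834 > α = 0.05, fail to reject H₀.
There is insufficient evidence to reject the null hypothesis; the result is not statistically significant at the 0.05 level.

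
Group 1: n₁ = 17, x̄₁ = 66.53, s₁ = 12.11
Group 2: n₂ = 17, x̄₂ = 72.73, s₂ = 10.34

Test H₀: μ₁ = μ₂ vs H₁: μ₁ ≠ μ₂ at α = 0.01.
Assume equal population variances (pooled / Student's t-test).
Student's two-sample t-test (equal variances):
H₀: μ₁ = μ₂
H₁: μ₁ ≠ μ₂
df = n₁ + n₂ - 2 = 32
Pooled variance s_p² = [(n₁-1)s₁² + (n₂-1)s₂²] / (n₁ + n₂ - 2) = [(16)(12.11²) + (16)(10.34²)] / 32 = 126.7839
SE = √(s_p²(1/n₁ + 1/n₂)) = √(126.7839 × (1/17 + 1/17)) = 3.8621
t = (x̄₁ - x̄₂) / SE = (66.53 - 72.73) / 3.8621 = -6.20 / 3.8621 = -1.605
p-value = 0.1182

Since p-value > α = 0.01, we fail to reject H₀.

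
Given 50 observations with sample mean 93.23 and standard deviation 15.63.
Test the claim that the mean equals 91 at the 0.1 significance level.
One-sample t-test:
H₀: μ = 91
H₁: μ ≠ 91
df = n - 1 = 49
t = (x̄ - μ₀) / (s/√n) = (93.23 - 91) / (15.63/√50) = 1.009
p-value = 0.3180

Since p-value > α = 0.1, we fail to reject H₀.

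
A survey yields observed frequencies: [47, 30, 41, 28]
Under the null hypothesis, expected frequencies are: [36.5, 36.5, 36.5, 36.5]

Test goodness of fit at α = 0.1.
Chi-square goodness of fit test:
H₀: observed counts match expected distribution
H₁: observed counts differ from expected distribution
df = k - 1 = 3
χ² = Σ(O - E)²/E
   = (47 - 36.5)²/36.5 + (30 - 36.5)²/36.5 + (41 - 36.5)²/36.5 + (28 - 36.5)²/36.5
   = 3.021 + 1.158 + 0.555 + 1.979
   = 6.71
p-value = 0.0817

Since p-value < α = 0.1, we reject H₀.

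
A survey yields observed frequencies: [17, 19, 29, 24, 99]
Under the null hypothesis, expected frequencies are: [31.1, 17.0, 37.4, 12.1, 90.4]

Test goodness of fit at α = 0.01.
Chi-square goodness of fit test:
H₀: observed counts match expected distribution
H₁: observed counts differ from expected distribution
df = k - 1 = 4
χ² = Σ(O - E)²/E
   = (17 - 31.1)²/31.1 + (19 - 17.0)²/17.0 + (29 - 37.4)²/37.4 + (24 - 12.1)²/12.1 + (99 - 90.4)²/90.4
   = 6.393 + 0.235 + 1.887 + 11.703 + 0.818
   = 21.04
p-value = 0.0003

Since p-value < α = 0.01, we reject H₀.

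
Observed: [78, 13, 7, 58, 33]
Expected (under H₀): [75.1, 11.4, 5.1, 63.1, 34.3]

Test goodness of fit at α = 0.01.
Chi-square goodness of fit test:
H₀: observed counts match expected distribution
H₁: observed counts differ from expected distribution
df = k - 1 = 4
χ² = Σ(O - E)²/E
   = (78 - 75.1)²/75.1 + (13 - 11.4)²/11.4 + (7 - 5.1)²/5.1 + (58 - 63.1)²/63.1 + (33 - 34.3)²/34.3
   = 0.112 + 0.225 + 0.708 + 0.412 + 0.049
   = 1.51
p-value = 0.8256

Since p-value > α = 0.01, we fail to reject H₀.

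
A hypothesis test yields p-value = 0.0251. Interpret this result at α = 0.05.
Since p = 0.0251 < α = 0.05, reject H₀.
There is sufficient evidence to reject the null hypothesis; the result is statistically significant at the 0.05 level.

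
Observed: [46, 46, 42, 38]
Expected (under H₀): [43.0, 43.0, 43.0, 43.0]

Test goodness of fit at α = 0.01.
Chi-square goodness of fit test:
H₀: observed counts match expected distribution
H₁: observed counts differ from expected distribution
df = k - 1 = 3
χ² = Σ(O - E)²/E
   = (46 - 43.0)²/43.0 + (46 - 43.0)²/43.0 + (42 - 43.0)²/43.0 + (38 - 43.0)²/43.0
   = 0.209 + 0.209 + 0.023 + 0.581
   = 1.02
p-value = 0.7956

Since p-value > α = 0.01, we fail to reject H₀.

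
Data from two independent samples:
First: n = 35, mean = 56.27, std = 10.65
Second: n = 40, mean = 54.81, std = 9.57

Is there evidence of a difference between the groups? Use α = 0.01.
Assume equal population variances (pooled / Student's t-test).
Student's two-sample t-test (equal variances):
H₀: μ₁ = μ₂
H₁: μ₁ ≠ μ₂
df = n₁ + n₂ - 2 = 73
Pooled variance s_p² = [(n₁-1)s₁² + (n₂-1)s₂²] / (n₁ + n₂ - 2) = [(34)(10.65²) + (39)(9.57²)] / 73 = 101.7558
SE = √(s_p²(1/n₁ + 1/n₂)) = √(101.7558 × (1/35 + 1/40)) = 2.3348
t = (x̄₁ - x̄₂) / SE = (56.27 - 54.81) / 2.3348 = 1.46 / 2.3348 = 0.625
p-value = 0.5337

Since p-value > α = 0.01, we fail to reject H₀.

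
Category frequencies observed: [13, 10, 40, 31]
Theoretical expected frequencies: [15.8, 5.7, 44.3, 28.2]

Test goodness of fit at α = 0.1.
Chi-square goodness of fit test:
H₀: observed counts match expected distribution
H₁: observed counts differ from expected distribution
df = k - 1 = 3
χ² = Σ(O - E)²/E
   = (13 - 15.8)²/15.8 + (10 - 5.7)²/5.7 + (40 - 44.3)²/44.3 + (31 - 28.2)²/28.2
   = 0.496 + 3.244 + 0.417 + 0.278
   = 4.44
p-value = 0.2181

Since p-value > α = 0.1, we fail to reject H₀.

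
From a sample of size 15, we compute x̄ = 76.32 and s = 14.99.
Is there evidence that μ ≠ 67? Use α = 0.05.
One-sample t-test:
H₀: μ = 67
H₁: μ ≠ 67
df = n - 1 = 14
t = (x̄ - μ₀) / (s/√n) = (76.32 - 67) / (14.99/√15) = 2.408
p-value = 0.0304

Since p-value < α = 0.05, we reject H₀.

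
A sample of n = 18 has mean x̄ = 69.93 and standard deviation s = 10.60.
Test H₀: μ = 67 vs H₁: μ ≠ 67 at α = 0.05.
One-sample t-test:
H₀: μ = 67
H₁: μ ≠ 67
df = n - 1 = 17
t = (x̄ - μ₀) / (s/√n) = (69.93 - 67) / (10.60/√18) = 1.173
p-value = 0.2571

Since p-value > α = 0.05, we fail to reject H₀.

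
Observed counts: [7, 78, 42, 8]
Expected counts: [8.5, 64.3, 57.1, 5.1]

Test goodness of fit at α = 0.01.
Chi-square goodness of fit test:
H₀: observed counts match expected distribution
H₁: observed counts differ from expected distribution
df = k - 1 = 3
χ² = Σ(O - E)²/E
   = (7 - 8.5)²/8.5 + (78 - 64.3)²/64.3 + (42 - 57.1)²/57.1 + (8 - 5.1)²/5.1
   = 0.265 + 2.919 + 3.993 + 1.649
   = 8.83
p-value = 0.0317

Since p-value > α = 0.01, we fail to reject H₀.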